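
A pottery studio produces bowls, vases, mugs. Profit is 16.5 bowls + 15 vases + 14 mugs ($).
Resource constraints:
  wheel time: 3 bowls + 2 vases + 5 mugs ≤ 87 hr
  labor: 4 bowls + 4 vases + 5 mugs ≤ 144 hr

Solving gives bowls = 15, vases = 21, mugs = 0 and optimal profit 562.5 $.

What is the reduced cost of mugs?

-8.5

At the optimum: wheel time uses 87 of 87 (binding); labor uses 144 of 144 (binding).
Dual feasibility on the basic columns requires 3·y_wheel time + 4·y_labor = 16.5, 2·y_wheel time + 4·y_labor = 15.
→ y_wheel time = 1.5 and y_labor = 3.
Reduced cost of mugs: c₃ − yᵀa₃ = 14 − (1.5·5 + 3·5) = 14 − 22.5 = -8.5.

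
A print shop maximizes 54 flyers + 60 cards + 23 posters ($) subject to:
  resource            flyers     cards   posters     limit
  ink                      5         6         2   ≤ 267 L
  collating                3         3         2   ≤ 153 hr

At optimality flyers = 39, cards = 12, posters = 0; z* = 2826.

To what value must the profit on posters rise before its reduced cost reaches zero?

28

Both ink and collating are binding at x*.
Dual feasibility on the basic columns requires 5·y_ink + 3·y_collating = 54, 6·y_ink + 3·y_collating = 60.
→ y_ink = 6 and y_collating = 8.
posters enters the basis when its profit ≥ yᵀa₃ = 6·2 + 8·2 = 28.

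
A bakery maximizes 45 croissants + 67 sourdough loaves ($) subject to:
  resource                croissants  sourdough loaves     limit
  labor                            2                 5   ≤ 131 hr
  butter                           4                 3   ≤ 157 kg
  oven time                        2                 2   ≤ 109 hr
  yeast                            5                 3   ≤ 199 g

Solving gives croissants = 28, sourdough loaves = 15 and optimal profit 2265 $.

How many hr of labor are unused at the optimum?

0

labor used = 2·28 + 5·15 = 131; slack = 131 − 131 = 0.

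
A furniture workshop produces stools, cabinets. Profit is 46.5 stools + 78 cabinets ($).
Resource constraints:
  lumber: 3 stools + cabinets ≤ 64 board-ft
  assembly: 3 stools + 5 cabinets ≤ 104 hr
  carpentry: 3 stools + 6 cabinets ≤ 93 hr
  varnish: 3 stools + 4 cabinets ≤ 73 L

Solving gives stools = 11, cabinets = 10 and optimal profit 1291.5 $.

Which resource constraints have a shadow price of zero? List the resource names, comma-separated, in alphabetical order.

lumber: 43/64 (slack 21)
assembly: 83/104 (slack 21)
carpentry: 93/93 (binding)
varnish: 73/73 (binding)
By complementary slackness, a constraint with positive slack has shadow price 0 → assembly, lumber.

assembly, lumber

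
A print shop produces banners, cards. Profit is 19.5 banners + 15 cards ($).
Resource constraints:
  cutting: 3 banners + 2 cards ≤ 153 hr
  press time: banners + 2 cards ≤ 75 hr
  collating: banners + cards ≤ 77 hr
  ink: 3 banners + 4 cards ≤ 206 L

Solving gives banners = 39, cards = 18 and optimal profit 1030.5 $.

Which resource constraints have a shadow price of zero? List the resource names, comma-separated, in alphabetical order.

collating, ink

cutting: 153/153 (binding)
press time: 75/75 (binding)
collating: 57/77 (slack 20)
ink: 189/206 (slack 17)
By complementary slackness, a constraint with positive slack has shadow price 0 → collating, ink.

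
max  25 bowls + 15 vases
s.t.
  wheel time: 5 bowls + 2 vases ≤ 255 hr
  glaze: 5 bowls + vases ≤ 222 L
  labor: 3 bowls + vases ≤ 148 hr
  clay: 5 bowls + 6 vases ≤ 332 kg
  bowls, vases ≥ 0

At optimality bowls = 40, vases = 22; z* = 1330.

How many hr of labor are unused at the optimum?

6

labor used = 3·40 + 1·22 = 142; slack = 148 − 142 = 6.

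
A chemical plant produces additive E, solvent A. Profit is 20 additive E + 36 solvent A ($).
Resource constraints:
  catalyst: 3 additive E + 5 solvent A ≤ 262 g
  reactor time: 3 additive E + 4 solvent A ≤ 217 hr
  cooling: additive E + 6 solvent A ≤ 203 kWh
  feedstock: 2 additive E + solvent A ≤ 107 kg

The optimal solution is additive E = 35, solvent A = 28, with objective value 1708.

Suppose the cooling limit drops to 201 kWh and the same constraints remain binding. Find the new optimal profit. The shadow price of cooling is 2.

Δb = -2, so new z* = 1708 + (2)·(-2) = 1708 − 4 = 1704.

1704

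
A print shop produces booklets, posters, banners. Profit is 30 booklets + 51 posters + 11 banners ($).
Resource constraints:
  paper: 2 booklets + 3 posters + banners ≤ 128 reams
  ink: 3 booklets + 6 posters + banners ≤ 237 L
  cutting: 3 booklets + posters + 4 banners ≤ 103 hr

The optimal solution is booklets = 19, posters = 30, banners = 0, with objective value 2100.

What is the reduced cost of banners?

-2

Binding: paper and ink. Non-binding: cutting (16 unused).
Slack constraints have shadow price 0 (complementary slackness).
The binding rows give the dual system: 2·y_paper + 3·y_ink = 30 and 3·y_paper + 6·y_ink = 51.
This yields shadow prices y_paper = 9, y_ink = 4.
Reduced cost of banners: c₃ − yᵀa₃ = 11 − (9·1 + 4·1) = 11 − 13 = -2.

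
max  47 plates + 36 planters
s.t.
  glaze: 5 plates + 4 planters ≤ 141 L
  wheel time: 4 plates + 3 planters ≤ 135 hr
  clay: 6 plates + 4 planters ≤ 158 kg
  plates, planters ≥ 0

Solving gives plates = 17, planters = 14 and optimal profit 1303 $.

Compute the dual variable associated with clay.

2

At the optimum: glaze uses 141 of 141 (binding); wheel time uses 110 of 135 (slack = 25); clay uses 158 of 158 (binding).
By complementary slackness, y = 0 for the non-binding constraint.
Dual feasibility on the basic columns requires 5·y_glaze + 6·y_clay = 47, 4·y_glaze + 4·y_clay = 36.
→ y_glaze = 7 and y_clay = 2.
Shadow price of clay = 2.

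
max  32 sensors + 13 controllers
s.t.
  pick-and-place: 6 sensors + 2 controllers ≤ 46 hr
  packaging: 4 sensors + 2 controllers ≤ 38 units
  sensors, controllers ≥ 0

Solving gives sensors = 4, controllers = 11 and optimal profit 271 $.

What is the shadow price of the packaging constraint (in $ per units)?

At the optimum: pick-and-place uses 46 of 46 (binding); packaging uses 38 of 38 (binding).
From A_Bᵀ y = c: 6·y_pick-and-place + 4·y_packaging = 32; 2·y_pick-and-place + 2·y_packaging = 13.
→ y_pick-and-place = 3 and y_packaging = 3.5.
Shadow price of packaging = 3.5.

3.5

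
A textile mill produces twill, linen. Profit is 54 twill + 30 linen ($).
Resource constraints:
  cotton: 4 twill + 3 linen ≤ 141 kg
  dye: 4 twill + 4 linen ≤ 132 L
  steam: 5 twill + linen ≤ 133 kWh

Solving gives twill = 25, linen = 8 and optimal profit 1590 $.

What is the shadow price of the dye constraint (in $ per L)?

6

Check each constraint at x*: cotton 124/141 (slack 17); dye 132/132 (tight); steam 133/133 (tight).
Since cotton is not tight, its dual is 0.
From A_Bᵀ y = c: 4·y_dye + 5·y_steam = 54; 4·y_dye + 1·y_steam = 30.
This yields shadow prices y_dye = 6, y_steam = 6.
Shadow price of dye = 6.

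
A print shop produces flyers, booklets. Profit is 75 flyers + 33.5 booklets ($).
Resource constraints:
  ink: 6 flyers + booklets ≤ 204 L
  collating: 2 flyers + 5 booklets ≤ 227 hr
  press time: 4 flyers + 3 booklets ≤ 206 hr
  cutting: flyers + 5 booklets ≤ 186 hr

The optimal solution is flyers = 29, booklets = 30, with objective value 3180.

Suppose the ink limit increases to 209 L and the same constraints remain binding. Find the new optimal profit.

3212.5

Check each constraint at x*: ink 204/204 (tight); collating 208/227 (slack 19); press time 206/206 (tight); cutting 179/186 (slack 7).
Slack constraints have shadow price 0 (complementary slackness).
Dual feasibility on the basic columns requires 6·y_ink + 4·y_press time = 75, 1·y_ink + 3·y_press time = 33.5.
→ y_ink = 6.5 and y_press time = 9.
Δz = y_ink·Δb = 6.5 × (5) = 32.5, so new z* = 3180 + 32.5 = 3212.5.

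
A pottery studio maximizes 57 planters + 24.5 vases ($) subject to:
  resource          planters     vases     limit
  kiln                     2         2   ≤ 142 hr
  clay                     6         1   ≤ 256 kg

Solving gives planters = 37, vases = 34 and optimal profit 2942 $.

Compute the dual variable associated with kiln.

9

Both kiln and clay are binding at x*.
The binding rows give the dual system: 2·y_kiln + 6·y_clay = 57 and 2·y_kiln + 1·y_clay = 24.5.
Solving: y_kiln = 9, y_clay = 6.5.
Shadow price of kiln = 9.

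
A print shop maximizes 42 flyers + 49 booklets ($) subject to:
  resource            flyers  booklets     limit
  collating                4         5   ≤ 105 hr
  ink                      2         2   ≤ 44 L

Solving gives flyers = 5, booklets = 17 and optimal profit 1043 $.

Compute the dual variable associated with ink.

7

At the optimum: collating uses 105 of 105 (binding); ink uses 44 of 44 (binding).
The binding rows give the dual system: 4·y_collating + 2·y_ink = 42 and 5·y_collating + 2·y_ink = 49.
Solving: y_collating = 7, y_ink = 7.
Shadow price of ink = 7.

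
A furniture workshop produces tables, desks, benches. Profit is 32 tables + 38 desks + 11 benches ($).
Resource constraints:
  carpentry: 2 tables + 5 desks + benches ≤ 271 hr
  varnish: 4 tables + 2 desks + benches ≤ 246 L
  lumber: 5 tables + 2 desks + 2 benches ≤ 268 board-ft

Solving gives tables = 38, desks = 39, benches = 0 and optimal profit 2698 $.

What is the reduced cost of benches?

-3

Check each constraint at x*: carpentry 271/271 (tight); varnish 230/246 (slack 16); lumber 268/268 (tight).
Slack constraints have shadow price 0 (complementary slackness).
The binding rows give the dual system: 2·y_carpentry + 5·y_lumber = 32 and 5·y_carpentry + 2·y_lumber = 38.
→ y_carpentry = 6 and y_lumber = 4.
Reduced cost of benches: c₃ − yᵀa₃ = 11 − (6·1 + 4·2) = 11 − 14 = -3.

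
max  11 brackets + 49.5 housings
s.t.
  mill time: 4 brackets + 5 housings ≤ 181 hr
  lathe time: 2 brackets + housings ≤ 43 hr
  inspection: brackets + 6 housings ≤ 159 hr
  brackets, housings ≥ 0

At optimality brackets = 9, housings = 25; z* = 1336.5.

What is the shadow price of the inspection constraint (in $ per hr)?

At the optimum: mill time uses 161 of 181 (slack = 20); lathe time uses 43 of 43 (binding); inspection uses 159 of 159 (binding).
By complementary slackness, y = 0 for the non-binding constraint.
The binding rows give the dual system: 2·y_lathe time + 1·y_inspection = 11 and 1·y_lathe time + 6·y_inspection = 49.5.
Solving: y_lathe time = 1.5, y_inspection = 8.
Shadow price of inspection = 8.

8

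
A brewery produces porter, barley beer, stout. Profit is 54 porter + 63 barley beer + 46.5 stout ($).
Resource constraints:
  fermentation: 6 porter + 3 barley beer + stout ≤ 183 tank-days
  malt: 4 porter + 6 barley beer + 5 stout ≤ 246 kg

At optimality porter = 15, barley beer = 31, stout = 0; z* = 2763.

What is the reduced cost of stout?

-1.5

At the optimum: fermentation uses 183 of 183 (binding); malt uses 246 of 246 (binding).
Dual feasibility on the basic columns requires 6·y_fermentation + 4·y_malt = 54, 3·y_fermentation + 6·y_malt = 63.
→ y_fermentation = 3 and y_malt = 9.
Reduced cost of stout: c₃ − yᵀa₃ = 46.5 − (3·1 + 9·5) = 46.5 − 48 = -1.5.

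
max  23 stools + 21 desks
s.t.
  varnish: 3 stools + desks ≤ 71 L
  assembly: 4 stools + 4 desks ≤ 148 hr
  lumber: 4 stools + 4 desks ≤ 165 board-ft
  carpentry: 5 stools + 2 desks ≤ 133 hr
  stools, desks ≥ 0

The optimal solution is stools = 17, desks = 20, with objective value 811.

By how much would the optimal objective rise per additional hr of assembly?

Binding: varnish and assembly. Non-binding: lumber (17 unused), carpentry (8 unused).
Slack constraints have shadow price 0 (complementary slackness).
Dual feasibility on the basic columns requires 3·y_varnish + 4·y_assembly = 23, 1·y_varnish + 4·y_assembly = 21.
Solving: y_varnish = 1, y_assembly = 5.
Shadow price of assembly = 5.

5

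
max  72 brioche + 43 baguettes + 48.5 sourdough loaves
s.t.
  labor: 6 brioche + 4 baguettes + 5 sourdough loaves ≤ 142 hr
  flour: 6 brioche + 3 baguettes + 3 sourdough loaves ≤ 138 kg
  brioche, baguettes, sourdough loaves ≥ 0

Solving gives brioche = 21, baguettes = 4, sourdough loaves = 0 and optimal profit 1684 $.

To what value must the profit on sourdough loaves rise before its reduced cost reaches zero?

50

Both labor and flour are binding at x*.
From A_Bᵀ y = c: 6·y_labor + 6·y_flour = 72; 4·y_labor + 3·y_flour = 43.
This yields shadow prices y_labor = 7, y_flour = 5.
sourdough loaves enters the basis when its profit ≥ yᵀa₃ = 7·5 + 5·3 = 50.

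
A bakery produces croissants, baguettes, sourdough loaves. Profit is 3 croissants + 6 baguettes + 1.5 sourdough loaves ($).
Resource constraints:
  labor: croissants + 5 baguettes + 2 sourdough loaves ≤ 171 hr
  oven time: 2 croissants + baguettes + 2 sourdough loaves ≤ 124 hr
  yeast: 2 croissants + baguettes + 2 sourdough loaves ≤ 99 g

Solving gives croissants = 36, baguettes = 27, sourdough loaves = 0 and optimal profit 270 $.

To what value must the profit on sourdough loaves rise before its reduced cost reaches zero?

At the optimum: labor uses 171 of 171 (binding); oven time uses 99 of 124 (slack = 25); yeast uses 99 of 99 (binding).
Since oven time is not tight, its dual is 0.
Dual feasibility on the basic columns requires 1·y_labor + 2·y_yeast = 3, 5·y_labor + 1·y_yeast = 6.
Solving: y_labor = 1, y_yeast = 1.
sourdough loaves enters the basis when its profit ≥ yᵀa₃ = 1·2 + 1·2 = 4.

4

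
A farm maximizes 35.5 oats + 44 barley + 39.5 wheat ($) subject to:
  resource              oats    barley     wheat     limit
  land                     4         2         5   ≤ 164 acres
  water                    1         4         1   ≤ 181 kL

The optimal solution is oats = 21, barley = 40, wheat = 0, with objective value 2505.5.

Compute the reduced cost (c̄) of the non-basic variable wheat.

-3

Check each constraint at x*: land 164/164 (tight); water 181/181 (tight).
Dual feasibility on the basic columns requires 4·y_land + 1·y_water = 35.5, 2·y_land + 4·y_water = 44.
→ y_land = 7 and y_water = 7.5.
Reduced cost of wheat: c₃ − yᵀa₃ = 39.5 − (7·5 + 7.5·1) = 39.5 − 42.5 = -3.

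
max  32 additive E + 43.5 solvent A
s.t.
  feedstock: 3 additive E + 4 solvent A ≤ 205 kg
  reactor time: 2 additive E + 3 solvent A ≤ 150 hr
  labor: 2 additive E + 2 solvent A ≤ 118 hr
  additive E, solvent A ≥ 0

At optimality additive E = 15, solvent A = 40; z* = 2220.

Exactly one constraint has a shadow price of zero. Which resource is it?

feedstock: 205/205 (binding)
reactor time: 150/150 (binding)
labor: 110/118 (slack 8)
By complementary slackness, a constraint with positive slack has shadow price 0 → labor.

labor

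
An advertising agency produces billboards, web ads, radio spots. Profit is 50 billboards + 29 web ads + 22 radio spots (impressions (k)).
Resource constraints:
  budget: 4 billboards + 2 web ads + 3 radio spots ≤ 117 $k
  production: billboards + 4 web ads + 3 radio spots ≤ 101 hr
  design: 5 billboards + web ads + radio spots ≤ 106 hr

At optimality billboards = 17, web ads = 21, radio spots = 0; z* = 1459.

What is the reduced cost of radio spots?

-2

Check each constraint at x*: budget 110/117 (slack 7); production 101/101 (tight); design 106/106 (tight).
By complementary slackness, y = 0 for the non-binding constraint.
The binding rows give the dual system: 1·y_production + 5·y_design = 50 and 4·y_production + 1·y_design = 29.
Solving: y_production = 5, y_design = 9.
Reduced cost of radio spots: c₃ − yᵀa₃ = 22 − (5·3 + 9·1) = 22 − 24 = -2.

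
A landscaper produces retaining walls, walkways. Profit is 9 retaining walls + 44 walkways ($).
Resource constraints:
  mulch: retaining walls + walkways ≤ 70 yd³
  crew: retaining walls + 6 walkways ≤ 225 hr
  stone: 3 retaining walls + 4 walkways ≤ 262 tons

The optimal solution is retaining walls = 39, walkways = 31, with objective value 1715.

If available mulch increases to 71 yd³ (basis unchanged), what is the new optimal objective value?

Check each constraint at x*: mulch 70/70 (tight); crew 225/225 (tight); stone 241/262 (slack 21).
Since stone is not tight, its dual is 0.
Dual feasibility on the basic columns requires 1·y_mulch + 1·y_crew = 9, 1·y_mulch + 6·y_crew = 44.
This yields shadow prices y_mulch = 2, y_crew = 7.
Δz = y_mulch·Δb = 2 × (1) = 2, so new z* = 1715 + 2 = 1717.

1717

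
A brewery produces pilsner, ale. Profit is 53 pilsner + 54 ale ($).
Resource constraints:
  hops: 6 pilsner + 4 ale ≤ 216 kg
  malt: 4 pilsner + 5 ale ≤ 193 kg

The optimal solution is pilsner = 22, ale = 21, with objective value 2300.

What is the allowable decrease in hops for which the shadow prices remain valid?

61.6

Binding constraints: hops, malt. The basis is B = [[6,4],[4,5]] with det 14.
Per unit decrease in hops, x* moves by d = (-0.3571, 0.2857).
The basis stays optimal until pilsner reaches 0; allowable decrease = 61.6 kg.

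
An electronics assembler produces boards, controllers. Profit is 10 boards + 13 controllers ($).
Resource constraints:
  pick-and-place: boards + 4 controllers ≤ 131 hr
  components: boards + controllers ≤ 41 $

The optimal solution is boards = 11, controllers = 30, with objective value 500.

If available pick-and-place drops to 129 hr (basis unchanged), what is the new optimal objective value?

498

Both pick-and-place and components are binding at x*.
The binding rows give the dual system: 1·y_pick-and-place + 1·y_components = 10 and 4·y_pick-and-place + 1·y_components = 13.
This yields shadow prices y_pick-and-place = 1, y_components = 9.
Δz = y_pick-and-place·Δb = 1 × (-2) = -2, so new z* = 500 − 2 = 498.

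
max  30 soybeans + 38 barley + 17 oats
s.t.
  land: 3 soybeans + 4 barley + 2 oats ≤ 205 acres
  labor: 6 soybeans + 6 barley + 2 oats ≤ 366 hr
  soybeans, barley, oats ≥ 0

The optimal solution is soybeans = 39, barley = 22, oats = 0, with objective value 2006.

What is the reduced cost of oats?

-1

At the optimum: land uses 205 of 205 (binding); labor uses 366 of 366 (binding).
From A_Bᵀ y = c: 3·y_land + 6·y_labor = 30; 4·y_land + 6·y_labor = 38.
This yields shadow prices y_land = 8, y_labor = 1.
Reduced cost of oats: c₃ − yᵀa₃ = 17 − (8·2 + 1·2) = 17 − 18 = -1.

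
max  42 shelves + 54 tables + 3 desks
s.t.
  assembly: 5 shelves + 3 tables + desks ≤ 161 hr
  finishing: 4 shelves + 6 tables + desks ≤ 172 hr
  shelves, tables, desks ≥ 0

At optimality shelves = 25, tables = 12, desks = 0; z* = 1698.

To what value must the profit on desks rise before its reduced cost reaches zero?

10

At the optimum: assembly uses 161 of 161 (binding); finishing uses 172 of 172 (binding).
Dual feasibility on the basic columns requires 5·y_assembly + 4·y_finishing = 42, 3·y_assembly + 6·y_finishing = 54.
Solving: y_assembly = 2, y_finishing = 8.
desks enters the basis when its profit ≥ yᵀa₃ = 2·1 + 8·1 = 10.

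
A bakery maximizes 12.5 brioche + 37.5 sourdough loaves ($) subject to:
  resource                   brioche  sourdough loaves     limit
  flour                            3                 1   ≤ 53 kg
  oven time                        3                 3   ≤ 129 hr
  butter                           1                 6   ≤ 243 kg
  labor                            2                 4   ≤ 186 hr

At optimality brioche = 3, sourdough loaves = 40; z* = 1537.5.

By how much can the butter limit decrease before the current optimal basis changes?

Binding constraints: oven time, butter. The basis is B = [[3,3],[1,6]] with det 15.
Per unit decrease in butter, x* moves by d = (0.2, -0.2).
The basis stays optimal until flour becomes binding; allowable decrease = 10 kg.

10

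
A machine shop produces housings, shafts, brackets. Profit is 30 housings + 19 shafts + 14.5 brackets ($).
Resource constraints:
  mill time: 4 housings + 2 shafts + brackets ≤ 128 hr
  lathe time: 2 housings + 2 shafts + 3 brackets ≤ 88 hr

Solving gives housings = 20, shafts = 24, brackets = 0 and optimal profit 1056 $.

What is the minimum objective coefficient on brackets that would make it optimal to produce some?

Check each constraint at x*: mill time 128/128 (tight); lathe time 88/88 (tight).
Dual feasibility on the basic columns requires 4·y_mill time + 2·y_lathe time = 30, 2·y_mill time + 2·y_lathe time = 19.
Solving: y_mill time = 5.5, y_lathe time = 4.
brackets enters the basis when its profit ≥ yᵀa₃ = 5.5·1 + 4·3 = 17.5.

17.5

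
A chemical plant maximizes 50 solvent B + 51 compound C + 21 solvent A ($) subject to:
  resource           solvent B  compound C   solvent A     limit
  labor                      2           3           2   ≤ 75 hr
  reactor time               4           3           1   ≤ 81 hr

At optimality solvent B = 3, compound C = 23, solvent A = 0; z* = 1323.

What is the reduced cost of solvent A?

Both labor and reactor time are binding at x*.
From A_Bᵀ y = c: 2·y_labor + 4·y_reactor time = 50; 3·y_labor + 3·y_reactor time = 51.
This yields shadow prices y_labor = 9, y_reactor time = 8.
Reduced cost of solvent A: c₃ − yᵀa₃ = 21 − (9·2 + 8·1) = 21 − 26 = -5.

-5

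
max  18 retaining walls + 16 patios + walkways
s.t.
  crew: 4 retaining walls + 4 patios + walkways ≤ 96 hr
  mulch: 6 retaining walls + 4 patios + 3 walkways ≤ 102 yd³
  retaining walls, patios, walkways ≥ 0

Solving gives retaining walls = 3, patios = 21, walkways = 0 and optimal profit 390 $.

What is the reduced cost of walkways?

Both crew and mulch are binding at x*.
From A_Bᵀ y = c: 4·y_crew + 6·y_mulch = 18; 4·y_crew + 4·y_mulch = 16.
Solving: y_crew = 3, y_mulch = 1.
Reduced cost of walkways: c₃ − yᵀa₃ = 1 − (3·1 + 1·3) = 1 − 6 = -5.

-5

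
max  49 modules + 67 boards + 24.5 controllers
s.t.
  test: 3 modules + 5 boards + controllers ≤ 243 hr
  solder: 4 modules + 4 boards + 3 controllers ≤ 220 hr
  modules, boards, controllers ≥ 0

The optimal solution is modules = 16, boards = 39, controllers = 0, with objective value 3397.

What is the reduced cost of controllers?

At the optimum: test uses 243 of 243 (binding); solder uses 220 of 220 (binding).
From A_Bᵀ y = c: 3·y_test + 4·y_solder = 49; 5·y_test + 4·y_solder = 67.
→ y_test = 9 and y_solder = 5.5.
Reduced cost of controllers: c₃ − yᵀa₃ = 24.5 − (9·1 + 5.5·3) = 24.5 − 25.5 = -1.

-1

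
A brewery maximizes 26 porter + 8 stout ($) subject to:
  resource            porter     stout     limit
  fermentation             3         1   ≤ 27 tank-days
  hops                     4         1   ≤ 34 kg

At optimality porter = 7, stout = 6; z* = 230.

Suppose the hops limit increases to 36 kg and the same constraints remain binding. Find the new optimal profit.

234

Check each constraint at x*: fermentation 27/27 (tight); hops 34/34 (tight).
Dual feasibility on the basic columns requires 3·y_fermentation + 4·y_hops = 26, 1·y_fermentation + 1·y_hops = 8.
This yields shadow prices y_fermentation = 6, y_hops = 2.
Δz = y_hops·Δb = 2 × (2) = 4, so new z* = 230 + 4 = 234.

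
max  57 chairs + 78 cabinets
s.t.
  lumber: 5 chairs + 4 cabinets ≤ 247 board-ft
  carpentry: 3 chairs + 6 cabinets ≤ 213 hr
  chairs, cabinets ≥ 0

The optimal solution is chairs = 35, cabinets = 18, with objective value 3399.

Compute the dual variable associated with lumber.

6

Check each constraint at x*: lumber 247/247 (tight); carpentry 213/213 (tight).
Dual feasibility on the basic columns requires 5·y_lumber + 3·y_carpentry = 57, 4·y_lumber + 6·y_carpentry = 78.
This yields shadow prices y_lumber = 6, y_carpentry = 9.
Shadow price of lumber = 6.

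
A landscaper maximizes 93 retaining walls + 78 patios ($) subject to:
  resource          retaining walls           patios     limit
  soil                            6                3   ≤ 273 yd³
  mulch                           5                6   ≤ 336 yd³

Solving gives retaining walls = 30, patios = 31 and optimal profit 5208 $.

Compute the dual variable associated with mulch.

9

Check each constraint at x*: soil 273/273 (tight); mulch 336/336 (tight).
The binding rows give the dual system: 6·y_soil + 5·y_mulch = 93 and 3·y_soil + 6·y_mulch = 78.
→ y_soil = 8 and y_mulch = 9.
Shadow price of mulch = 9.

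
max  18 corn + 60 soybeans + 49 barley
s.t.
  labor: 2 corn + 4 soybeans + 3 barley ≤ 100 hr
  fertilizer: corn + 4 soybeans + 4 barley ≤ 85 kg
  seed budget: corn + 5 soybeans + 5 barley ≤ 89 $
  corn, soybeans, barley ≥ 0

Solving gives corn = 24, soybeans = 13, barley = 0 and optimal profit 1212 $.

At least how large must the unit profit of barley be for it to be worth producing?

Check each constraint at x*: labor 100/100 (tight); fertilizer 76/85 (slack 9); seed budget 89/89 (tight).
Since fertilizer is not tight, its dual is 0.
From A_Bᵀ y = c: 2·y_labor + 1·y_seed budget = 18; 4·y_labor + 5·y_seed budget = 60.
This yields shadow prices y_labor = 5, y_seed budget = 8.
barley enters the basis when its profit ≥ yᵀa₃ = 5·3 + 8·5 = 55.

55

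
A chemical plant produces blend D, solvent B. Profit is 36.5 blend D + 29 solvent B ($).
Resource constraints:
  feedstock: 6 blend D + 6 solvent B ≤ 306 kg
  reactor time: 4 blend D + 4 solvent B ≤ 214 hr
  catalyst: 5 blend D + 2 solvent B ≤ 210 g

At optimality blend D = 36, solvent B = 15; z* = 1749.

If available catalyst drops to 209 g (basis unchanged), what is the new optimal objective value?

Check each constraint at x*: feedstock 306/306 (tight); reactor time 204/214 (slack 10); catalyst 210/210 (tight).
Since reactor time is not tight, its dual is 0.
Dual feasibility on the basic columns requires 6·y_feedstock + 5·y_catalyst = 36.5, 6·y_feedstock + 2·y_catalyst = 29.
Solving: y_feedstock = 4, y_catalyst = 2.5.
Δz = y_catalyst·Δb = 2.5 × (-1) = -2.5, so new z* = 1749 − 2.5 = 1746.5.

1746.5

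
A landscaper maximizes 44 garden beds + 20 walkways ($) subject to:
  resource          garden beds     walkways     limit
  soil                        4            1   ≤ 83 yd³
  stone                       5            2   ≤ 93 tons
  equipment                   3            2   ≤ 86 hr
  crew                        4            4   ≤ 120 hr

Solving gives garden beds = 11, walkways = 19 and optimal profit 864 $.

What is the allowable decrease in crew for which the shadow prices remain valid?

Binding constraints: stone, crew. The basis is B = [[5,2],[4,4]] with det 12.
Per unit decrease in crew, x* moves by d = (0.1667, -0.4167).
The basis stays optimal until walkways reaches 0; allowable decrease = 45.6 hr.

45.6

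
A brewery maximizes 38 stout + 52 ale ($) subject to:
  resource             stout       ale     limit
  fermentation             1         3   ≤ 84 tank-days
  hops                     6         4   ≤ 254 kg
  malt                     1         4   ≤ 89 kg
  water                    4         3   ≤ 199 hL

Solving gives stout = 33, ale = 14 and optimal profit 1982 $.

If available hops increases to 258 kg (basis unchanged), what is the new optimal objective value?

Binding: hops and malt. Non-binding: fermentation (9 unused), water (25 unused).
Slack constraints have shadow price 0 (complementary slackness).
From A_Bᵀ y = c: 6·y_hops + 1·y_malt = 38; 4·y_hops + 4·y_malt = 52.
→ y_hops = 5 and y_malt = 8.
Δz = y_hops·Δb = 5 × (4) = 20, so new z* = 1982 + 20 = 2002.

2002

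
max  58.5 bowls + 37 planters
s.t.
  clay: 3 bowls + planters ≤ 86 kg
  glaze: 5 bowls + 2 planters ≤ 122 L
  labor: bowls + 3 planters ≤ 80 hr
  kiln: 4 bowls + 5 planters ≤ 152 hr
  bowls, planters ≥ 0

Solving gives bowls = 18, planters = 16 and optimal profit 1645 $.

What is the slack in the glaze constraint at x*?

glaze used = 5·18 + 2·16 = 122; slack = 122 − 122 = 0.

0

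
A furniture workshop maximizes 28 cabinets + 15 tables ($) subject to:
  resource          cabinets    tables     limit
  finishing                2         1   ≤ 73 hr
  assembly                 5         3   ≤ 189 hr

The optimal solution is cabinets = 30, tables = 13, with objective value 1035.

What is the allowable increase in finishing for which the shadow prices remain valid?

Binding constraints: finishing, assembly. The basis is B = [[2,1],[5,3]] with det 1.
Per unit increase in finishing, x* moves by d = (3, -5).
The basis stays optimal until tables reaches 0; allowable increase = 2.6 hr.

2.6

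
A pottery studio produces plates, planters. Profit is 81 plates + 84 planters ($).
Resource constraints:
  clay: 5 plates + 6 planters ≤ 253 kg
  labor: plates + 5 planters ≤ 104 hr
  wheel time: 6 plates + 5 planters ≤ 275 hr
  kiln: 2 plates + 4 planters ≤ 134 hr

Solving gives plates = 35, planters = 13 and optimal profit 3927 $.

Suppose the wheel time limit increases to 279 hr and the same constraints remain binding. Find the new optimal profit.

3951

Binding: clay and wheel time. Non-binding: labor (4 unused), kiln (12 unused).
By complementary slackness, y = 0 for the non-binding constraints.
Dual feasibility on the basic columns requires 5·y_clay + 6·y_wheel time = 81, 6·y_clay + 5·y_wheel time = 84.
→ y_clay = 9 and y_wheel time = 6.
Δz = y_wheel time·Δb = 6 × (4) = 24, so new z* = 3927 + 24 = 3951.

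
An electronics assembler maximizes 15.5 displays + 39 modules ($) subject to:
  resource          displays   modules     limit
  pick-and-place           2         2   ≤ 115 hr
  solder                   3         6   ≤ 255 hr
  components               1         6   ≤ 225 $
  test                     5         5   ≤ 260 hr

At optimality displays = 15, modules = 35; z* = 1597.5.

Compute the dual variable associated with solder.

4.5

At the optimum: pick-and-place uses 100 of 115 (slack = 15); solder uses 255 of 255 (binding); components uses 225 of 225 (binding); test uses 250 of 260 (slack = 10).
Slack constraints have shadow price 0 (complementary slackness).
The binding rows give the dual system: 3·y_solder + 1·y_components = 15.5 and 6·y_solder + 6·y_components = 39.
→ y_solder = 4.5 and y_components = 2.
Shadow price of solder = 4.5.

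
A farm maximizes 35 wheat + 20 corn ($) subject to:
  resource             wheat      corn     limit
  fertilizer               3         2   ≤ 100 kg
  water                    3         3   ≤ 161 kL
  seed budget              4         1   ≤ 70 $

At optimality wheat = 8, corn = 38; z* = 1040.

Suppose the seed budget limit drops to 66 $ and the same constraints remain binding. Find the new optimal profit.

1032

At the optimum: fertilizer uses 100 of 100 (binding); water uses 138 of 161 (slack = 23); seed budget uses 70 of 70 (binding).
By complementary slackness, y = 0 for the non-binding constraint.
From A_Bᵀ y = c: 3·y_fertilizer + 4·y_seed budget = 35; 2·y_fertilizer + 1·y_seed budget = 20.
This yields shadow prices y_fertilizer = 9, y_seed budget = 2.
Δz = y_seed budget·Δb = 2 × (-4) = -8, so new z* = 1040 − 8 = 1032.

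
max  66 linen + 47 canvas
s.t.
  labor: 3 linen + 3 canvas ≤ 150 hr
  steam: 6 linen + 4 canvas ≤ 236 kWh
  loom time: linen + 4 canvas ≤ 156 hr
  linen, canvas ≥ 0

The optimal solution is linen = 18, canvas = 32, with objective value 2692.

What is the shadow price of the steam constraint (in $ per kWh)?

Binding: labor and steam. Non-binding: loom time (10 unused).
By complementary slackness, y = 0 for the non-binding constraint.
From A_Bᵀ y = c: 3·y_labor + 6·y_steam = 66; 3·y_labor + 4·y_steam = 47.
This yields shadow prices y_labor = 3, y_steam = 9.5.
Shadow price of steam = 9.5.

9.5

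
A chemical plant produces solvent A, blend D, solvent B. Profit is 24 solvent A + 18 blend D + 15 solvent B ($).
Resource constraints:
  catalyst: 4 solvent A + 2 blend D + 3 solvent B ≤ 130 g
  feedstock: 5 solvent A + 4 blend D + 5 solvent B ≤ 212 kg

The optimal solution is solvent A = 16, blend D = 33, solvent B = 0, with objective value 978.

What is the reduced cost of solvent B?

-8

At the optimum: catalyst uses 130 of 130 (binding); feedstock uses 212 of 212 (binding).
Dual feasibility on the basic columns requires 4·y_catalyst + 5·y_feedstock = 24, 2·y_catalyst + 4·y_feedstock = 18.
Solving: y_catalyst = 1, y_feedstock = 4.
Reduced cost of solvent B: c₃ − yᵀa₃ = 15 − (1·3 + 4·5) = 15 − 23 = -8.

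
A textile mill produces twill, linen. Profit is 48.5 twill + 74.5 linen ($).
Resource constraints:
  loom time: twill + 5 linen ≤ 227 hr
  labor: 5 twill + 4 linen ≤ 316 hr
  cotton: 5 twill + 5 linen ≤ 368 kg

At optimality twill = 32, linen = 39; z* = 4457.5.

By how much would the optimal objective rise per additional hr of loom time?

8.5

At the optimum: loom time uses 227 of 227 (binding); labor uses 316 of 316 (binding); cotton uses 355 of 368 (slack = 13).
Slack constraints have shadow price 0 (complementary slackness).
From A_Bᵀ y = c: 1·y_loom time + 5·y_labor = 48.5; 5·y_loom time + 4·y_labor = 74.5.
→ y_loom time = 8.5 and y_labor = 8.
Shadow price of loom time = 8.5.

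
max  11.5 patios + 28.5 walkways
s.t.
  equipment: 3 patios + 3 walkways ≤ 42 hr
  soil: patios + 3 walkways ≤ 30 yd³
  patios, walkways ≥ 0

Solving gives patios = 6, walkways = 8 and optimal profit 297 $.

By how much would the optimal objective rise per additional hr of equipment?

Both equipment and soil are binding at x*.
The binding rows give the dual system: 3·y_equipment + 1·y_soil = 11.5 and 3·y_equipment + 3·y_soil = 28.5.
Solving: y_equipment = 1, y_soil = 8.5.
Shadow price of equipment = 1.

1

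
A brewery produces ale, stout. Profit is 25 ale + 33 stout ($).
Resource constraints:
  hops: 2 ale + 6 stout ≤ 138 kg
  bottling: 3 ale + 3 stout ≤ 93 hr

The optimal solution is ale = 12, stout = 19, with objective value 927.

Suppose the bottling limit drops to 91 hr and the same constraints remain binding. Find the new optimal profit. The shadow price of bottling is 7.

Δb = -2, so new z* = 927 + (7)·(-2) = 927 − 14 = 913.

913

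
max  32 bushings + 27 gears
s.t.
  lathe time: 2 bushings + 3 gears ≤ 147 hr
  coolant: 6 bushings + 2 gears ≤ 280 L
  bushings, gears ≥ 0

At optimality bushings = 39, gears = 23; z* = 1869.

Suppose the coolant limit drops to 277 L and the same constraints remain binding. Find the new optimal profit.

At the optimum: lathe time uses 147 of 147 (binding); coolant uses 280 of 280 (binding).
Dual feasibility on the basic columns requires 2·y_lathe time + 6·y_coolant = 32, 3·y_lathe time + 2·y_coolant = 27.
Solving: y_lathe time = 7, y_coolant = 3.
Δz = y_coolant·Δb = 3 × (-3) = -9, so new z* = 1869 − 9 = 1860.

1860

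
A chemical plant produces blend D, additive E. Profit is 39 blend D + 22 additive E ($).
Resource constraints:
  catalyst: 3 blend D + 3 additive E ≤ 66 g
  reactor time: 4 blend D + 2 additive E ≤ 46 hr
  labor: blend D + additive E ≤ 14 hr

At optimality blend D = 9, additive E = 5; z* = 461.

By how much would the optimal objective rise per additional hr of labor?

5

At the optimum: catalyst uses 42 of 66 (slack = 24); reactor time uses 46 of 46 (binding); labor uses 14 of 14 (binding).
By complementary slackness, y = 0 for the non-binding constraint.
Dual feasibility on the basic columns requires 4·y_reactor time + 1·y_labor = 39, 2·y_reactor time + 1·y_labor = 22.
→ y_reactor time = 8.5 and y_labor = 5.
Shadow price of labor = 5.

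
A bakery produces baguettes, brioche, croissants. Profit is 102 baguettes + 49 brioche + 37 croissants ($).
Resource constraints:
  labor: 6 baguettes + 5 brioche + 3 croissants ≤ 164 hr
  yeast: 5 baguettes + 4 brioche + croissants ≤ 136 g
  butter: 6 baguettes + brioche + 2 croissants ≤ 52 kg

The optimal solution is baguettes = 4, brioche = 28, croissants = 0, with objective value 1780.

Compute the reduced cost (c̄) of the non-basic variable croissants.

-5

Binding: labor and butter. Non-binding: yeast (4 unused).
Since yeast is not tight, its dual is 0.
The binding rows give the dual system: 6·y_labor + 6·y_butter = 102 and 5·y_labor + 1·y_butter = 49.
→ y_labor = 8 and y_butter = 9.
Reduced cost of croissants: c₃ − yᵀa₃ = 37 − (8·3 + 9·2) = 37 − 42 = -5.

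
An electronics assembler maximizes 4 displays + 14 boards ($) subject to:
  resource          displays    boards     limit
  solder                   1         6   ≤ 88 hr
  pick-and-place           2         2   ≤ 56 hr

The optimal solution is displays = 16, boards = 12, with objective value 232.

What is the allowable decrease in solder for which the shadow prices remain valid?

Binding constraints: solder, pick-and-place. The basis is B = [[1,6],[2,2]] with det -10.
Per unit decrease in solder, x* moves by d = (0.2, -0.2).
The basis stays optimal until boards reaches 0; allowable decrease = 60 hr.

60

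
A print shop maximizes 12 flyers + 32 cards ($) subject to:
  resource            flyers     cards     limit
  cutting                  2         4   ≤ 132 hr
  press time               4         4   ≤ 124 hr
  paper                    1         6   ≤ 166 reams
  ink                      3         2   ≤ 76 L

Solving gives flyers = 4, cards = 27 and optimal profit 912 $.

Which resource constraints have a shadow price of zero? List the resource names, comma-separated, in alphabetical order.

cutting, ink

cutting: 116/132 (slack 16)
press time: 124/124 (binding)
paper: 166/166 (binding)
ink: 66/76 (slack 10)
By complementary slackness, a constraint with positive slack has shadow price 0 → cutting, ink.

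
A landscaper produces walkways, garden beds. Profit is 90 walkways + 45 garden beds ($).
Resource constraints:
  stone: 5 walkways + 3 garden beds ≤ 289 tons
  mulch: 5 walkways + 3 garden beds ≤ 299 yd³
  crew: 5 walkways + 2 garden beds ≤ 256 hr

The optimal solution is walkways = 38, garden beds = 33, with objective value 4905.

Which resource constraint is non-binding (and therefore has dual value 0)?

mulch

stone: 289/289 (binding)
mulch: 289/299 (slack 10)
crew: 256/256 (binding)
By complementary slackness, a constraint with positive slack has shadow price 0 → mulch.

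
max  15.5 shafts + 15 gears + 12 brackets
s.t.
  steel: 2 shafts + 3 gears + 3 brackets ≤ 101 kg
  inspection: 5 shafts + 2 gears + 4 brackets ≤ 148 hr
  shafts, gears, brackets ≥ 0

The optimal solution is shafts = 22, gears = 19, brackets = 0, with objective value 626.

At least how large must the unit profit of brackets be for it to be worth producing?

Both steel and inspection are binding at x*.
Dual feasibility on the basic columns requires 2·y_steel + 5·y_inspection = 15.5, 3·y_steel + 2·y_inspection = 15.
Solving: y_steel = 4, y_inspection = 1.5.
brackets enters the basis when its profit ≥ yᵀa₃ = 4·3 + 1.5·4 = 18.

18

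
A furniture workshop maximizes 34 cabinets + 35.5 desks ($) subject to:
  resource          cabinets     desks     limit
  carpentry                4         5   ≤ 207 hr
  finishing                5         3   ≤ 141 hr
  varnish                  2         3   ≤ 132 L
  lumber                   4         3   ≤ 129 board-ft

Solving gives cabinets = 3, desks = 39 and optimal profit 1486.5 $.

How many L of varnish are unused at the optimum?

9

varnish used = 2·3 + 3·39 = 123; slack = 132 − 123 = 9.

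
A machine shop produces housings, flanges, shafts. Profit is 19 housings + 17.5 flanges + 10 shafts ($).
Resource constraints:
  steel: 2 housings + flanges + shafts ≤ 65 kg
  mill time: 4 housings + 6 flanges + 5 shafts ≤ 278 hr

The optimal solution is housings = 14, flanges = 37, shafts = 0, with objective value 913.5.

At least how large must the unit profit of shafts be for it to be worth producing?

15.5

Both steel and mill time are binding at x*.
From A_Bᵀ y = c: 2·y_steel + 4·y_mill time = 19; 1·y_steel + 6·y_mill time = 17.5.
This yields shadow prices y_steel = 5.5, y_mill time = 2.
shafts enters the basis when its profit ≥ yᵀa₃ = 5.5·1 + 2·5 = 15.5.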